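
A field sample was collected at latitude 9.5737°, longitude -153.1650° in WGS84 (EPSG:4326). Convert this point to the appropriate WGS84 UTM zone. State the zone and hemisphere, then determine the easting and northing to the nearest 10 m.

Longitude -153.1650° lies in the 6° band [-156°, -150°), giving zone 5; latitude is north of the equator, so 5N.
Zone 5 central meridian λ₀ = 6×5 − 183 = -153°; Δλ = -0.1650°.
Transverse Mercator on WGS84 with k₀ = 0.9996 gives E = 481893.645 m, N = 1058284.192 m.

Zone 5N: E 481890 m, N 1058280 m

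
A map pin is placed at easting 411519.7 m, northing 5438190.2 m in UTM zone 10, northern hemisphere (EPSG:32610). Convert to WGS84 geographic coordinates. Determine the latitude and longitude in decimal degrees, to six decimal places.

Zone 10N: λ₀ = -123°, k₀ = 0.9996, false easting 500000 m.
Meridian distance M = (N − FN)/k₀ = 5440366.3 m.
Inverse transverse Mercator on WGS84 gives φ = 49.09019999°, λ = -124.21189976°.

lat 49.090200°, lon -124.211900°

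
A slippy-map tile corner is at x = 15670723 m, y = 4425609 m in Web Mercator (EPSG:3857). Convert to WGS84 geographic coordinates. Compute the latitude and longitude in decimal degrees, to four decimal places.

lat 36.9031°, lon 140.7725°

R = 6378137 m. λ = x/R = 140.77249984°.
φ = 2·arctan(exp(y/R)) − 90° = 2·arctan(2.00145) − 90° = 36.90310165°.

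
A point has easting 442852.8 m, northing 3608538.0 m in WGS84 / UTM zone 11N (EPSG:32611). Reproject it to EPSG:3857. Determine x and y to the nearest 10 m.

Unproject from UTM 11N (λ₀ = -117°) → φ = 32.61289956°, λ = -117.60909993°.
Web Mercator (R = 6378137 m): x = -13092185.117 m, y = 3844034.854 m.

x -13092190 m, y 3844030 m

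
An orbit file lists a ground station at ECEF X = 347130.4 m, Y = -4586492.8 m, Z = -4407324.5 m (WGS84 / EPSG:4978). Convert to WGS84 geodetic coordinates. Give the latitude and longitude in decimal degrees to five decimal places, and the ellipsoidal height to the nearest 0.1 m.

lat -43.96920°, lon -85.67180°, h 2441.8 m

λ = atan2(Y, X) = -85.67179957°; p = √(X²+Y²) = 4599610.4 m.
Bowring's method on WGS84 (a = 6378137 m, b = 6356752.314 m) gives φ = -43.96920005°, h = 2441.813 m.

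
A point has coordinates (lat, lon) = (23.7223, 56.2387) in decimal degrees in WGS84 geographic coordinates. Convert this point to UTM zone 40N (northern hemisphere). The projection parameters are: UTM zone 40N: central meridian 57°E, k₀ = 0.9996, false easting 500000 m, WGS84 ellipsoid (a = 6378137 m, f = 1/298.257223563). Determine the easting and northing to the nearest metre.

E 422401 m, N 2623689 m

Zone 40 central meridian λ₀ = 6×40 − 183 = 57°; Δλ = -0.7613°.
Transverse Mercator on WGS84 with k₀ = 0.9996 gives E = 422400.553 m, N = 2623689.251 m.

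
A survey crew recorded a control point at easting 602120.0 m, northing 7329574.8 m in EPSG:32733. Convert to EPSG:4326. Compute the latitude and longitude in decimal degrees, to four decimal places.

lat -24.1430°, lon 16.0051°

Zone 33S: λ₀ = 15°, k₀ = 0.9996, false easting 500000 m, false northing 10000000 m.
Meridian distance M = (N − FN)/k₀ = -2671493.8 m.
Inverse transverse Mercator on WGS84 gives φ = -24.14300035°, λ = 16.00509972°.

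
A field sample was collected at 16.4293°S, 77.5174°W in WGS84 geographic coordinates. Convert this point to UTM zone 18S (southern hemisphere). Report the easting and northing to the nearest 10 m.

Zone 18 central meridian λ₀ = 6×18 − 183 = -75°; Δλ = -2.5174°.
Transverse Mercator on WGS84 with k₀ = 0.9996 gives E = 231168.879 m, N = 8181905.771 m.

E 231170 m, N 8181910 m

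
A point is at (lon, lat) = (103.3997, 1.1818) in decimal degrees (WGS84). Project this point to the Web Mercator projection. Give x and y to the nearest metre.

x 11510402 m, y 131567 m

Web Mercator is spherical with R = a = 6378137 m.
x = R·λ = 6378137 × 1.804665211 = 11510401.952 m.
y = R·ln tan(π/4 + φ/2) = 6378137 × 0.020627764 = 131566.704 m.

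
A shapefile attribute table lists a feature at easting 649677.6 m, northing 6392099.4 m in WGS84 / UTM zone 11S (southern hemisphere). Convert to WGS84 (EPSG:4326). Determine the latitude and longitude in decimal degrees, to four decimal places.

Zone 11S: λ₀ = -117°, k₀ = 0.9996, false easting 500000 m, false northing 10000000 m.
Meridian distance M = (N − FN)/k₀ = -3609344.3 m.
Inverse transverse Mercator on WGS84 gives φ = -32.59849971°, λ = -115.40500012°.

lat -32.5985°, lon -115.4050°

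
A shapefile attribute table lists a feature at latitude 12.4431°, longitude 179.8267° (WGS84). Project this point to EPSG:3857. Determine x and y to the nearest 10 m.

x 20018220 m, y 1396180 m

Web Mercator is spherical with R = a = 6378137 m.
x = R·λ = 6378137 × 3.138567998 = 20018216.675 m.
y = R·ln tan(π/4 + φ/2) = 6378137 × 0.218900603 = 1396178.036 m.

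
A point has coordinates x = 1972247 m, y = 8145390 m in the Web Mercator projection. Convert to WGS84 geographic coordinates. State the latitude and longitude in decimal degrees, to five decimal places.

lat 58.83770°, lon 17.71700°

R = 6378137 m. λ = x/R = 17.71699624°.
φ = 2·arctan(exp(y/R)) − 90° = 2·arctan(3.58615) − 90° = 58.83769995°.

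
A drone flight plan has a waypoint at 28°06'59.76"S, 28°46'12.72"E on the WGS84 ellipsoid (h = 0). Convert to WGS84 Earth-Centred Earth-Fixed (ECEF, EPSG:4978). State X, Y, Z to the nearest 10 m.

X 4934700 m, Y 2709530 m, Z -2987910 m

WGS84: a = 6378137 m, e² = 0.006694380; N(φ) = a/√(1−e²sin²φ) = 6382883.721 m.
X = (N+h)·cosφ·cosλ = 4934702.760 m; Y = (N+h)·cosφ·sinλ = 2709534.478 m; Z = (N(1−e²)+h)·sinφ = -2987908.243 m.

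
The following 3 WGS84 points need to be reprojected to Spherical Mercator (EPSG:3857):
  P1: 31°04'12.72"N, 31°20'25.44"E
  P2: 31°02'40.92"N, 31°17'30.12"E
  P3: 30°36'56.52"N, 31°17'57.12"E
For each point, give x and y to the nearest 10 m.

Web Mercator: x = R·λ, y = R·ln tan(π/4+φ/2), R = 6378137 m.
P1 (31.0702°, 31.3404°) → (3488797.369, 3641869.309) m.
P2 (31.0447°, 31.2917°) → (3483376.110, 3638555.651) m.
P3 (30.6157°, 31.2992°) → (3484211.006, 3582940.401) m.

P1: x 3488800 m, y 3641870 m; P2: x 3483380 m, y 3638560 m; P3: x 3484210 m, y 3582940 m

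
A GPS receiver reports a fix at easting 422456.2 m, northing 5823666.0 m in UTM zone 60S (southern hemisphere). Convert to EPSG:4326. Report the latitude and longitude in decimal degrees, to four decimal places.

lat -37.7310°, lon 176.1200°

Zone 60S: λ₀ = 177°, k₀ = 0.9996, false easting 500000 m, false northing 10000000 m.
Meridian distance M = (N − FN)/k₀ = -4178005.2 m.
Inverse transverse Mercator on WGS84 gives φ = -37.73099976°, λ = 176.11999986°.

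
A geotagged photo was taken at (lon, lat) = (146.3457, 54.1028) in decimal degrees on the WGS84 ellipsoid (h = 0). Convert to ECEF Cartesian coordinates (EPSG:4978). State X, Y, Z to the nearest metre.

WGS84: a = 6378137 m, e² = 0.006694380; N(φ) = a/√(1−e²sin²φ) = 6392192.729 m.
X = (N+h)·cosφ·cosλ = -3119781.847 m; Y = (N+h)·cosφ·sinλ = 2077042.594 m; Z = (N(1−e²)+h)·sinφ = 5143461.111 m.

X -3119782 m, Y 2077043 m, Z 5143461 m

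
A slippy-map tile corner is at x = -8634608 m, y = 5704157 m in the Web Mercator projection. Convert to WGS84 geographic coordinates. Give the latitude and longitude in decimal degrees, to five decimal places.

lat 45.52250°, lon -77.56600°

R = 6378137 m. λ = x/R = -77.56600339°.
φ = 2·arctan(exp(y/R)) − 90° = 2·arctan(2.44570) − 90° = 45.52250043°.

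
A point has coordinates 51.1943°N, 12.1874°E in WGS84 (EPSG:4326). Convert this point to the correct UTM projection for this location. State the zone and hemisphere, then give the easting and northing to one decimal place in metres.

Longitude 12.1874° lies in the 6° band [12°, 18°), giving zone 33; latitude is north of the equator, so 33N.
Zone 33 central meridian λ₀ = 6×33 − 183 = 15°; Δλ = -2.8126°.
Transverse Mercator on WGS84 with k₀ = 0.9996 gives E = 303483.304 m, N = 5675192.268 m.

Zone 33N: E 303483.3 m, N 5675192.3 m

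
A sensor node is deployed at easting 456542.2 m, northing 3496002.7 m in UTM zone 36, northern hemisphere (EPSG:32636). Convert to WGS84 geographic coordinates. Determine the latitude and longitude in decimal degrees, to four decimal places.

Zone 36N: λ₀ = 33°, k₀ = 0.9996, false easting 500000 m.
Meridian distance M = (N − FN)/k₀ = 3497401.7 m.
Inverse transverse Mercator on WGS84 gives φ = 31.59829985°, λ = 32.54189987°.

lat 31.5983°, lon 32.5419°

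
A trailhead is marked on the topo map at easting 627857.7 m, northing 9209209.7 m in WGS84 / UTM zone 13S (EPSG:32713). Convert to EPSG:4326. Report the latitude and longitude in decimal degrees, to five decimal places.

lat -7.15270°, lon -103.84210°

Zone 13S: λ₀ = -105°, k₀ = 0.9996, false easting 500000 m, false northing 10000000 m.
Meridian distance M = (N − FN)/k₀ = -791106.7 m.
Inverse transverse Mercator on WGS84 gives φ = -7.15270037°, λ = -103.84210008°.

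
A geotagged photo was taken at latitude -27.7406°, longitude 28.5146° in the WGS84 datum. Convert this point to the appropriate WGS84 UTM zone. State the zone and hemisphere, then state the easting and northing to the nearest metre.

Longitude 28.5146° lies in the 6° band [24°, 30°), giving zone 35; latitude is south of the equator, so 35S.
Zone 35 central meridian λ₀ = 6×35 − 183 = 27°; Δλ = +1.5146°.
Transverse Mercator on WGS84 with k₀ = 0.9996 gives E = 649284.304 m, N = 6930613.577 m.

Zone 35S: E 649284 m, N 6930614 m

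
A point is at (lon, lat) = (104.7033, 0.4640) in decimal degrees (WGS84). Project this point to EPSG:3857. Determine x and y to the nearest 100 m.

x 11655500 m, y 51700 m

Web Mercator is spherical with R = a = 6378137 m.
x = R·λ = 6378137 × 1.827417323 = 11655518.040 m.
y = R·ln tan(π/4 + φ/2) = 6378137 × 0.008098416 = 51652.808 m.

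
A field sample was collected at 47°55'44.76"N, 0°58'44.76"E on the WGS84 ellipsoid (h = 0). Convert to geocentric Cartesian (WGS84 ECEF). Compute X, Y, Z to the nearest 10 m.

WGS84: a = 6378137 m, e² = 0.006694380; N(φ) = a/√(1−e²sin²φ) = 6389933.569 m.
X = (N+h)·cosφ·cosλ = 4280947.874 m; Y = (N+h)·cosφ·sinλ = 73162.180 m; Z = (N(1−e²)+h)·sinφ = 4711597.719 m.

X 4280950 m, Y 73160 m, Z 4711600 m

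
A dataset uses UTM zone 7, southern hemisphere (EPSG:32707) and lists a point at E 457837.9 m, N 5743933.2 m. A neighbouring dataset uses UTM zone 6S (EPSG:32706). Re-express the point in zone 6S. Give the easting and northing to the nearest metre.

E 981543 m, N 5729602 m

UTM 7S → geographic: φ = -38.45190039°, λ = -141.48319963°.
UTM 6S (λ₀ = -147°) forward: E = 981542.633 m, N = 5729602.201 m.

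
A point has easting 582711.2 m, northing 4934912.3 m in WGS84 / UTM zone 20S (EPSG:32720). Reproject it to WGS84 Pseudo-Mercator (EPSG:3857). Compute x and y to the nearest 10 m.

Unproject from UTM 20S (λ₀ = -63°) → φ = -45.73439973°, λ = -61.93689946°.
Web Mercator (R = 6378137 m): x = -6894784.109 m, y = -5737888.271 m.

x -6894780 m, y -5737890 m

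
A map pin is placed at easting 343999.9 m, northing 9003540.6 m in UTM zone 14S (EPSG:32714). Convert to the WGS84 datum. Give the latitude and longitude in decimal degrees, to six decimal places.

Zone 14S: λ₀ = -99°, k₀ = 0.9996, false easting 500000 m, false northing 10000000 m.
Meridian distance M = (N − FN)/k₀ = -996858.1 m.
Inverse transverse Mercator on WGS84 gives φ = -9.01179973°, λ = -100.41919959°.

lat -9.011800°, lon -100.419200°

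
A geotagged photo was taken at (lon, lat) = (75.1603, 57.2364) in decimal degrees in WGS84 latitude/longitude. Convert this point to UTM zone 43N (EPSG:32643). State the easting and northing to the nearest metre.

E 509676 m, N 6343713 m

Zone 43 central meridian λ₀ = 6×43 − 183 = 75°; Δλ = +0.1603°.
Transverse Mercator on WGS84 with k₀ = 0.9996 gives E = 509676.050 m, N = 6343712.747 m.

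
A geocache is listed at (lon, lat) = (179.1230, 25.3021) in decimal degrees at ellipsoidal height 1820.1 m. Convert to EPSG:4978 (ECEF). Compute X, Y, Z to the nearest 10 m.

WGS84: a = 6378137 m, e² = 0.006694380; N(φ) = a/√(1−e²sin²φ) = 6382040.224 m.
X = (N+h)·cosφ·cosλ = -5770760.639 m; Y = (N+h)·cosφ·sinλ = 88337.263 m; Z = (N(1−e²)+h)·sinφ = 2710144.676 m.

X -5770760 m, Y 88340 m, Z 2710140 m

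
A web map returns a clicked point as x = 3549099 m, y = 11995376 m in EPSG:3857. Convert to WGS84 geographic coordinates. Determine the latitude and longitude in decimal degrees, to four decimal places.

lat 72.6603°, lon 31.8821°

R = 6378137 m. λ = x/R = 31.88209877°.
φ = 2·arctan(exp(y/R)) − 90° = 2·arctan(6.55811) − 90° = 72.66030071°.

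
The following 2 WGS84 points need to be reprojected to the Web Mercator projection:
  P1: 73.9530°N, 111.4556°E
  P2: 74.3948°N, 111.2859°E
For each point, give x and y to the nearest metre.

P1: x 12407181 m, y 12496591 m; P2: x 12388290 m, y 12676938 m

Web Mercator: x = R·λ, y = R·ln tan(π/4+φ/2), R = 6378137 m.
P1 (73.9530°, 111.4556°) → (12407180.638, 12496590.789) m.
P2 (74.3948°, 111.2859°) → (12388289.720, 12676938.286) m.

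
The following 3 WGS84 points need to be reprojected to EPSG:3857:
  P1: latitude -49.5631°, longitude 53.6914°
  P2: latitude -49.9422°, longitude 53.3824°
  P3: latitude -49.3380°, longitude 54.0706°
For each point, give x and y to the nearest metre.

P1: x 5976899 m, y -6370953 m; P2: x 5942502 m, y -6436272 m; P3: x 6019112 m, y -6332409 m

Web Mercator: x = R·λ, y = R·ln tan(π/4+φ/2), R = 6378137 m.
P1 (-49.5631°, 53.6914°) → (5976899.308, -6370953.460) m.
P2 (-49.9422°, 53.3824°) → (5942501.585, -6436271.910) m.
P3 (-49.3380°, 54.0706°) → (6019111.659, -6332408.744) m.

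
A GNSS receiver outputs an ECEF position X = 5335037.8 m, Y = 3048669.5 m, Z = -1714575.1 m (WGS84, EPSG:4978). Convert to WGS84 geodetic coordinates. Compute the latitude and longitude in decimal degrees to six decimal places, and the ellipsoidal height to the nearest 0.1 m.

λ = atan2(Y, X) = 29.74550040°; p = √(X²+Y²) = 6144673.6 m.
Bowring's method on WGS84 (a = 6378137 m, b = 6356752.314 m) gives φ = -15.69080029°, h = 2817.910 m.

lat -15.690800°, lon 29.745500°, h 2817.9 m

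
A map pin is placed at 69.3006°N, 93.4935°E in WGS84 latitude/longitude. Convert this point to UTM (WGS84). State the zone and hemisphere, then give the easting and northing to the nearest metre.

Zone 46N: E 519467 m, N 7687959 m

Longitude 93.4935° lies in the 6° band [90°, 96°), giving zone 46; latitude is north of the equator, so 46N.
Zone 46 central meridian λ₀ = 6×46 − 183 = 93°; Δλ = +0.4935°.
Transverse Mercator on WGS84 with k₀ = 0.9996 gives E = 519467.171 m, N = 7687959.412 m.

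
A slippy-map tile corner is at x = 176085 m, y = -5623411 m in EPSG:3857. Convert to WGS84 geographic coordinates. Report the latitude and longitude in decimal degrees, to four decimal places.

R = 6378137 m. λ = x/R = 1.58179847°.
φ = 2·arctan(exp(y/R)) − 90° = 2·arctan(0.41409) − 90° = -45.01200103°.

lat -45.0120°, lon 1.5818°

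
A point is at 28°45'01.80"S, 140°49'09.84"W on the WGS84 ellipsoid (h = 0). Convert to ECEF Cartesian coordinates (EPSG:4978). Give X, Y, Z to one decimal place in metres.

WGS84: a = 6378137 m, e² = 0.006694380; N(φ) = a/√(1−e²sin²φ) = 6383081.959 m.
X = (N+h)·cosφ·cosλ = -4337935.449 m; Y = (N+h)·cosφ·sinλ = -3535488.697 m; Z = (N(1−e²)+h)·sinφ = -3049686.219 m.

X -4337935.4 m, Y -3535488.7 m, Z -3049686.2 m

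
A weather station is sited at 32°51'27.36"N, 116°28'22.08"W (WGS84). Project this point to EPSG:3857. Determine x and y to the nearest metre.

x -12965693 m, y 3876418 m

Web Mercator is spherical with R = a = 6378137 m.
x = R·λ = 6378137 × -2.032833849 = -12965692.787 m.
y = R·ln tan(π/4 + φ/2) = 6378137 × 0.607766494 = 3876417.963 m.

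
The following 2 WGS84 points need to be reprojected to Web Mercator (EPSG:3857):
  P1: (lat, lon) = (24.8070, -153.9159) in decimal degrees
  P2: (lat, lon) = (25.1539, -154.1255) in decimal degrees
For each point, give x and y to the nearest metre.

P1: x -17133840 m, y 2852057 m; P2: x -17157172 m, y 2894660 m

Web Mercator: x = R·λ, y = R·ln tan(π/4+φ/2), R = 6378137 m.
P1 (24.8070°, -153.9159°) → (-17133839.613, 2852057.477) m.
P2 (25.1539°, -154.1255°) → (-17157172.178, 2894659.643) m.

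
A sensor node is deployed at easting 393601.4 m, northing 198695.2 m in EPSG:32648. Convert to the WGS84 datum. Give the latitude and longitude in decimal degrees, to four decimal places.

Zone 48N: λ₀ = 105°, k₀ = 0.9996, false easting 500000 m.
Meridian distance M = (N − FN)/k₀ = 198774.7 m.
Inverse transverse Mercator on WGS84 gives φ = 1.79739982°, λ = 104.04339976°.

lat 1.7974°, lon 104.0434°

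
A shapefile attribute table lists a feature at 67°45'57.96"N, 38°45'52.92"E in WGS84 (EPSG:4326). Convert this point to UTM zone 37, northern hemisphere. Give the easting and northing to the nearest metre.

E 490064 m, N 7516806 m

Zone 37 central meridian λ₀ = 6×37 − 183 = 39°; Δλ = -0.2353°.
Transverse Mercator on WGS84 with k₀ = 0.9996 gives E = 490064.137 m, N = 7516805.789 m.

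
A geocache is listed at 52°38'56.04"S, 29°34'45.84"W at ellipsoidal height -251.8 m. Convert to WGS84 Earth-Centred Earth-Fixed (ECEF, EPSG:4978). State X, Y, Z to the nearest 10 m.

WGS84: a = 6378137 m, e² = 0.006694380; N(φ) = a/√(1−e²sin²φ) = 6391670.668 m.
X = (N+h)·cosφ·cosλ = 3372292.883 m; Y = (N+h)·cosφ·sinλ = -1914125.568 m; Z = (N(1−e²)+h)·sinφ = -5046734.097 m.

X 3372290 m, Y -1914130 m, Z -5046730 m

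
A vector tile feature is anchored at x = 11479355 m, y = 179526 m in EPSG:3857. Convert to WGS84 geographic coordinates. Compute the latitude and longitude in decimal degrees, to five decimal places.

R = 6378137 m. λ = x/R = 103.12080048°.
φ = 2·arctan(exp(y/R)) − 90° = 2·arctan(1.02855) − 90° = 1.61249659°.

lat 1.61250°, lon 103.12080°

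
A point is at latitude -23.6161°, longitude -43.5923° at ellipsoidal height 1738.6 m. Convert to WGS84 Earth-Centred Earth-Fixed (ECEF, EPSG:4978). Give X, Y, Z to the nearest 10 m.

X 4236010 m, Y -4032810 m, Z -2540080 m

WGS84: a = 6378137 m, e² = 0.006694380; N(φ) = a/√(1−e²sin²φ) = 6381565.944 m.
X = (N+h)·cosφ·cosλ = 4236008.901 m; Y = (N+h)·cosφ·sinλ = -4032811.369 m; Z = (N(1−e²)+h)·sinφ = -2540079.212 m.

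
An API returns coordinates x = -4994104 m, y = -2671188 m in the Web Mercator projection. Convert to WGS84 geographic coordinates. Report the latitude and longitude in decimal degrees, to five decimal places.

lat -23.32350°, lon -44.86280°

R = 6378137 m. λ = x/R = -44.86279954°.
φ = 2·arctan(exp(y/R)) − 90° = 2·arctan(0.65783) − 90° = -23.32350285°.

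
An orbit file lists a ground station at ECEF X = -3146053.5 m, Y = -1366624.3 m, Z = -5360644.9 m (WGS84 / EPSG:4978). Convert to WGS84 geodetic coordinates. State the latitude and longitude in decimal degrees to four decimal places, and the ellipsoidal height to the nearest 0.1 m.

lat -57.5609°, lon -156.5202°, h 1162.5 m

λ = atan2(Y, X) = -156.52020053°; p = √(X²+Y²) = 3430060.4 m.
Bowring's method on WGS84 (a = 6378137 m, b = 6356752.314 m) gives φ = -57.56089996°, h = 1162.530 m.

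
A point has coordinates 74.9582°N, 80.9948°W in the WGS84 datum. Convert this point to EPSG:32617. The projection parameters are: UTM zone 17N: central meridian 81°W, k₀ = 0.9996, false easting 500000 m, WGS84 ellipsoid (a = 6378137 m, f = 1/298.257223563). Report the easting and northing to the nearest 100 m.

E 500200 m, N 8318900 m

Zone 17 central meridian λ₀ = 6×17 − 183 = -81°; Δλ = +0.0052°.
Transverse Mercator on WGS84 with k₀ = 0.9996 gives E = 500150.639 m, N = 8318943.045 m.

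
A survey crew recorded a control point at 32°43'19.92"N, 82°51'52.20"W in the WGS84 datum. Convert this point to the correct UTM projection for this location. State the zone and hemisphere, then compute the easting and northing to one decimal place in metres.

Zone 17N: E 325269.5 m, N 3622027.9 m

Longitude -82.8645° lies in the 6° band [-84°, -78°), giving zone 17; latitude is north of the equator, so 17N.
Zone 17 central meridian λ₀ = 6×17 − 183 = -81°; Δλ = -1.8645°.
Transverse Mercator on WGS84 with k₀ = 0.9996 gives E = 325269.485 m, N = 3622027.862 m.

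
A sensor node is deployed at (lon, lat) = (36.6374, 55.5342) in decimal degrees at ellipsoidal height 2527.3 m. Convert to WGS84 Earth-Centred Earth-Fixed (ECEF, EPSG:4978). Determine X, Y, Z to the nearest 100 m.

WGS84: a = 6378137 m, e² = 0.006694380; N(φ) = a/√(1−e²sin²φ) = 6392698.396 m.
X = (N+h)·cosφ·cosλ = 2904107.009 m; Y = (N+h)·cosφ·sinλ = 2159722.855 m; Z = (N(1−e²)+h)·sinφ = 5237351.129 m.

X 2904100 m, Y 2159700 m, Z 5237400 m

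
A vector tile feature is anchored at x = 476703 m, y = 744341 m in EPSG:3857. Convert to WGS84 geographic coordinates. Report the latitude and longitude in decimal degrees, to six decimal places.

lat 6.671403°, lon 4.282296°

R = 6378137 m. λ = x/R = 4.28229591°.
φ = 2·arctan(exp(y/R)) − 90° = 2·arctan(1.12378) − 90° = 6.67140275°.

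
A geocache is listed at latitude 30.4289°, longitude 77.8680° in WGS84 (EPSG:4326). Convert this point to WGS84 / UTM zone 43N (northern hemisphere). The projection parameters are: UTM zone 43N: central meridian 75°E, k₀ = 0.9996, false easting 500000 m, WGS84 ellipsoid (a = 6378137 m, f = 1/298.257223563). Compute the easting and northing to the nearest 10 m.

E 775470 m, N 3369810 m

Zone 43 central meridian λ₀ = 6×43 − 183 = 75°; Δλ = +2.8680°.
Transverse Mercator on WGS84 with k₀ = 0.9996 gives E = 775471.181 m, N = 3369806.183 m.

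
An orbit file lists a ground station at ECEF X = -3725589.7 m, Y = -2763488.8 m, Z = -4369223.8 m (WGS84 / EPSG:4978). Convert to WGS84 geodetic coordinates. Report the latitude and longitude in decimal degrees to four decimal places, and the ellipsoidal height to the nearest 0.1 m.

λ = atan2(Y, X) = -143.43350016°; p = √(X²+Y²) = 4638630.1 m.
Bowring's method on WGS84 (a = 6378137 m, b = 6356752.314 m) gives φ = -43.47890041°, h = 4305.796 m.

lat -43.4789°, lon -143.4335°, h 4305.8 m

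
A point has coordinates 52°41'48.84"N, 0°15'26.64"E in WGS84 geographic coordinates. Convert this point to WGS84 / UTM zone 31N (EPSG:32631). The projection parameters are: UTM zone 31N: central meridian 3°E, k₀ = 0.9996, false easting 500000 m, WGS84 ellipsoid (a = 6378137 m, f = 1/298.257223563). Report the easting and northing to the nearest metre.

E 314675 m, N 5842083 m

Zone 31 central meridian λ₀ = 6×31 − 183 = 3°; Δλ = -2.7426°.
Transverse Mercator on WGS84 with k₀ = 0.9996 gives E = 314675.484 m, N = 5842083.368 m.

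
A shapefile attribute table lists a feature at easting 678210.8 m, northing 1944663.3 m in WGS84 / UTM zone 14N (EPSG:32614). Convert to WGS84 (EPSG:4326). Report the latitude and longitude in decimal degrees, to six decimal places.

Zone 14N: λ₀ = -99°, k₀ = 0.9996, false easting 500000 m.
Meridian distance M = (N − FN)/k₀ = 1945441.5 m.
Inverse transverse Mercator on WGS84 gives φ = 17.58140014°, λ = -97.32070024°.

lat 17.581400°, lon -97.320700°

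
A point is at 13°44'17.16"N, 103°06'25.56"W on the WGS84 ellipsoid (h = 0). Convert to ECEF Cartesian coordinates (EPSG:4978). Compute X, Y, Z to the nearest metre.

WGS84: a = 6378137 m, e² = 0.006694380; N(φ) = a/√(1−e²sin²φ) = 6379341.388 m.
X = (N+h)·cosφ·cosλ = -1405269.219 m; Y = (N+h)·cosφ·sinλ = -6035396.664 m; Z = (N(1−e²)+h)·sinφ = 1504850.501 m.

X -1405269 m, Y -6035397 m, Z 1504851 m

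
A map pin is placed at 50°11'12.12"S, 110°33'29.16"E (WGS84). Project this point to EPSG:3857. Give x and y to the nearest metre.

Web Mercator is spherical with R = a = 6378137 m.
x = R·λ = 6378137 × 1.929602860 = 12307271.395 m.
y = R·ln tan(π/4 + φ/2) = 6378137 × -1.015762439 = -6478671.993 m.

x 12307271 m, y -6478672 m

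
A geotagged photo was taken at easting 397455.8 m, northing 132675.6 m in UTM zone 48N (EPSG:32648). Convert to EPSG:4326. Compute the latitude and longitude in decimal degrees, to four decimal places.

Zone 48N: λ₀ = 105°, k₀ = 0.9996, false easting 500000 m.
Meridian distance M = (N − FN)/k₀ = 132728.7 m.
Inverse transverse Mercator on WGS84 gives φ = 1.20019970°, λ = 104.07830028°.

lat 1.2002°, lon 104.0783°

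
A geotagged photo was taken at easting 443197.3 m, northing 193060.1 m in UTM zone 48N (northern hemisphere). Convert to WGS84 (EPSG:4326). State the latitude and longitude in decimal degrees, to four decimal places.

Zone 48N: λ₀ = 105°, k₀ = 0.9996, false easting 500000 m.
Meridian distance M = (N − FN)/k₀ = 193137.4 m.
Inverse transverse Mercator on WGS84 gives φ = 1.74660005°, λ = 104.48929958°.

lat 1.7466°, lon 104.4893°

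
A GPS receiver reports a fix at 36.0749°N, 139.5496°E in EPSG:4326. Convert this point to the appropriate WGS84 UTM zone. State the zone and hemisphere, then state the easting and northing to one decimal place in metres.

Zone 54N: E 369398.3 m, N 3993229.5 m

Longitude 139.5496° lies in the 6° band [138°, 144°), giving zone 54; latitude is north of the equator, so 54N.
Zone 54 central meridian λ₀ = 6×54 − 183 = 141°; Δλ = -1.4504°.
Transverse Mercator on WGS84 with k₀ = 0.9996 gives E = 369398.304 m, N = 3993229.512 m.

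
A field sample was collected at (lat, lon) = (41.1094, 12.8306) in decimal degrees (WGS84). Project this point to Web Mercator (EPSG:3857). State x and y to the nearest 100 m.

x 1428300 m, y 5028500 m

Web Mercator is spherical with R = a = 6378137 m.
x = R·λ = 6378137 × 0.223936215 = 1428295.859 m.
y = R·ln tan(π/4 + φ/2) = 6378137 × 0.788395037 = 5028491.555 m.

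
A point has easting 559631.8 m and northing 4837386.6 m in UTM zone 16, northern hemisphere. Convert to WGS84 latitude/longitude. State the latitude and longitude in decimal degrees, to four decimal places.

lat 43.6871°, lon -86.2601°

Zone 16N: λ₀ = -87°, k₀ = 0.9996, false easting 500000 m.
Meridian distance M = (N − FN)/k₀ = 4839322.3 m.
Inverse transverse Mercator on WGS84 gives φ = 43.68709964°, λ = -86.26009961°.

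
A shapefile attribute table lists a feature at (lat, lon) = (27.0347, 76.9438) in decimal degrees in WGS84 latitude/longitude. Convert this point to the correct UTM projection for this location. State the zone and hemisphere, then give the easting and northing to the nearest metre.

Longitude 76.9438° lies in the 6° band [72°, 78°), giving zone 43; latitude is north of the equator, so 43N.
Zone 43 central meridian λ₀ = 6×43 − 183 = 75°; Δλ = +1.9438°.
Transverse Mercator on WGS84 with k₀ = 0.9996 gives E = 692817.112 m, N = 2991765.614 m.

Zone 43N: E 692817 m, N 2991766 m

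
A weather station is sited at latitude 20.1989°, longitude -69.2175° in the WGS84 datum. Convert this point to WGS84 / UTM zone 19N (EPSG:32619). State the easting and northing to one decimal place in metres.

Zone 19 central meridian λ₀ = 6×19 − 183 = -69°; Δλ = -0.2175°.
Transverse Mercator on WGS84 with k₀ = 0.9996 gives E = 477277.035 m, N = 2233506.722 m.

E 477277.0 m, N 2233506.7 m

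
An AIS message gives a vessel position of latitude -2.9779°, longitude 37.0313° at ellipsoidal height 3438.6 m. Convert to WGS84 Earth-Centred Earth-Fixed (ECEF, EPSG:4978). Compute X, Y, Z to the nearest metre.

WGS84: a = 6378137 m, e² = 0.006694380; N(φ) = a/√(1−e²sin²φ) = 6378194.619 m.
X = (N+h)·cosφ·cosλ = 5087620.715 m; Y = (N+h)·cosφ·sinλ = 3838156.508 m; Z = (N(1−e²)+h)·sinφ = -329312.520 m.

X 5087621 m, Y 3838157 m, Z -329313 m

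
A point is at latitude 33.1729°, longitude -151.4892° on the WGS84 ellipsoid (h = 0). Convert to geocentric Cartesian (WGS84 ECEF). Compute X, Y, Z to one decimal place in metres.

X -4695923.8 m, Y -2550824.8 m, Z 3470024.9 m

WGS84: a = 6378137 m, e² = 0.006694380; N(φ) = a/√(1−e²sin²φ) = 6384538.298 m.
X = (N+h)·cosφ·cosλ = -4695923.830 m; Y = (N+h)·cosφ·sinλ = -2550824.833 m; Z = (N(1−e²)+h)·sinφ = 3470024.909 m.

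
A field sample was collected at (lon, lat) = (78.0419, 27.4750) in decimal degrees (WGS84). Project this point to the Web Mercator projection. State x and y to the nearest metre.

x 8687585 m, y 3182943 m

Web Mercator is spherical with R = a = 6378137 m.
x = R·λ = 6378137 × 1.362088110 = 8687584.569 m.
y = R·ln tan(π/4 + φ/2) = 6378137 × 0.499039626 = 3182943.100 m.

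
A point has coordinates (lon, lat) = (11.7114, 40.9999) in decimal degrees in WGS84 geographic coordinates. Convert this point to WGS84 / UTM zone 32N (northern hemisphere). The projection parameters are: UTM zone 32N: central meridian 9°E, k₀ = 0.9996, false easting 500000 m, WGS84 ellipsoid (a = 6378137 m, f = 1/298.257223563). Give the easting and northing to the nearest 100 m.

E 728000 m, N 4542300 m

Zone 32 central meridian λ₀ = 6×32 − 183 = 9°; Δλ = +2.7114°.
Transverse Mercator on WGS84 with k₀ = 0.9996 gives E = 728045.242 m, N = 4542287.391 m.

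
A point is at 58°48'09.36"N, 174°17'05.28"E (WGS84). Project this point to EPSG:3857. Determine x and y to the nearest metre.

x 19401295 m, y 8137843 m

Web Mercator is spherical with R = a = 6378137 m.
x = R·λ = 6378137 × 3.041843596 = 19401295.189 m.
y = R·ln tan(π/4 + φ/2) = 6378137 × 1.275896542 = 8137842.943 m.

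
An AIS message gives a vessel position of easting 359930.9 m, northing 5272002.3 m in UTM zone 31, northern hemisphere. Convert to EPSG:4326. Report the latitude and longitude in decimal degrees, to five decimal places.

lat 47.58630°, lon 1.13710°

Zone 31N: λ₀ = 3°, k₀ = 0.9996, false easting 500000 m.
Meridian distance M = (N − FN)/k₀ = 5274111.9 m.
Inverse transverse Mercator on WGS84 gives φ = 47.58630005°, λ = 1.13710027°.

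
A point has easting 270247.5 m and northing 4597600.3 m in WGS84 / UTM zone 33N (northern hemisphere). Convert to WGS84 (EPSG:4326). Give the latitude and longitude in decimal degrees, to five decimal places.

lat 41.49710°, lon 12.24750°

Zone 33N: λ₀ = 15°, k₀ = 0.9996, false easting 500000 m.
Meridian distance M = (N − FN)/k₀ = 4599440.1 m.
Inverse transverse Mercator on WGS84 gives φ = 41.49709957°, λ = 12.24749956°.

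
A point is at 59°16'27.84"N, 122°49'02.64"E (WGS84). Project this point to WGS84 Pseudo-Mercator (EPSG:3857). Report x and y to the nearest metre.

Web Mercator is spherical with R = a = 6378137 m.
x = R·λ = 6378137 × 2.143568009 = 13671970.429 m.
y = R·ln tan(π/4 + φ/2) = 6378137 × 1.291902809 = 8239933.107 m.

x 13671970 m, y 8239933 m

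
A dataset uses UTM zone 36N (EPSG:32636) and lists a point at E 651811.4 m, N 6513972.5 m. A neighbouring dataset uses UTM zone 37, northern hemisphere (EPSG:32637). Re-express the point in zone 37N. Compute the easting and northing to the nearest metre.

UTM 36N → geographic: φ = 58.73910010°, λ = 35.62300056°.
UTM 37N (λ₀ = 39°) forward: E = 304570.136 m, N = 6515926.575 m.

E 304570 m, N 6515927 m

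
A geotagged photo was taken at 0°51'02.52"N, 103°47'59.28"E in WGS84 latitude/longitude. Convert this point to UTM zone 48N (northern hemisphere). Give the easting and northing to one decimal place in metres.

Zone 48 central meridian λ₀ = 6×48 − 183 = 105°; Δλ = -1.2002°.
Transverse Mercator on WGS84 with k₀ = 0.9996 gives E = 366452.583 m, N = 94048.749 m.

E 366452.6 m, N 94048.7 m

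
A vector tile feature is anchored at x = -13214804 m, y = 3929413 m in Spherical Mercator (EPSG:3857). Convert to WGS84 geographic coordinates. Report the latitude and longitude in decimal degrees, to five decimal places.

lat 33.25660°, lon -118.71060°

R = 6378137 m. λ = x/R = -118.71060410°.
φ = 2·arctan(exp(y/R)) − 90° = 2·arctan(1.85165) − 90° = 33.25659954°.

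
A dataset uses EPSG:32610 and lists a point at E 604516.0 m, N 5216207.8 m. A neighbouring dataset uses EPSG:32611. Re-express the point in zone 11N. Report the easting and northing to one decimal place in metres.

UTM 10N → geographic: φ = 47.09109961°, λ = -121.62290019°.
UTM 11N (λ₀ = -117°) forward: E = 149166.783 m, N = 5225665.186 m.

E 149166.8 m, N 5225665.2 m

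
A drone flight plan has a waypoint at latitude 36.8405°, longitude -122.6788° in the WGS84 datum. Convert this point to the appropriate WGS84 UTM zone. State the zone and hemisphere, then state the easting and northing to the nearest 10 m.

Longitude -122.6788° lies in the 6° band [-126°, -120°), giving zone 10; latitude is north of the equator, so 10N.
Zone 10 central meridian λ₀ = 6×10 − 183 = -123°; Δλ = +0.3212°.
Transverse Mercator on WGS84 with k₀ = 0.9996 gives E = 528638.739 m, N = 4077226.887 m.

Zone 10N: E 528640 m, N 4077230 m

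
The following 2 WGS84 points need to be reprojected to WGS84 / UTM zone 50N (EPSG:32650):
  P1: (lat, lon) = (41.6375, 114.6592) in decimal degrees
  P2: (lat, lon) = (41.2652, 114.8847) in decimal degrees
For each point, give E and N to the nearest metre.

UTM zone 50N: λ₀ = 117°, k₀ = 0.9996.
P1 (41.6375°, 114.6592°) → (305037.704, 4612176.399) m.
P2 (41.2652°, 114.8847°) → (322809.692, 4570355.250) m.

P1: E 305038 m, N 4612176 m; P2: E 322810 m, N 4570355 m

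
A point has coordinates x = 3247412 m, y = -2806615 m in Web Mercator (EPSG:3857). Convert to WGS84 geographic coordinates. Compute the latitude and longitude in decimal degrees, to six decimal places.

R = 6378137 m. λ = x/R = 29.17199833°.
φ = 2·arctan(exp(y/R)) − 90° = 2·arctan(0.64401) − 90° = -24.43589919°.

lat -24.435899°, lon 29.171998°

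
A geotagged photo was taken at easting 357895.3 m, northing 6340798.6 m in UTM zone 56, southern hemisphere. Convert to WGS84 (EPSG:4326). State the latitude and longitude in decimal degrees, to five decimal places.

lat -33.06210°, lon 151.47780°

Zone 56S: λ₀ = 153°, k₀ = 0.9996, false easting 500000 m, false northing 10000000 m.
Meridian distance M = (N − FN)/k₀ = -3660665.7 m.
Inverse transverse Mercator on WGS84 gives φ = -33.06210041°, λ = 151.47780003°.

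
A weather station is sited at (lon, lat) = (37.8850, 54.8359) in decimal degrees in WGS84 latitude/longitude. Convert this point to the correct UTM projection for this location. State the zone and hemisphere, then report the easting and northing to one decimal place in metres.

Longitude 37.8850° lies in the 6° band [36°, 42°), giving zone 37; latitude is north of the equator, so 37N.
Zone 37 central meridian λ₀ = 6×37 − 183 = 39°; Δλ = -1.1150°.
Transverse Mercator on WGS84 with k₀ = 0.9996 gives E = 428385.804 m, N = 6077100.470 m.

Zone 37N: E 428385.8 m, N 6077100.5 m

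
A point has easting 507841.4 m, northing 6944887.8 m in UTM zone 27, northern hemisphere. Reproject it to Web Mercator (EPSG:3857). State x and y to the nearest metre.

Unproject from UTM 27N (λ₀ = -21°) → φ = 62.63460025°, λ = -20.84710024°.
Web Mercator (R = 6378137 m): x = -2320688.583 m, y = 9011209.550 m.

x -2320689 m, y 9011210 m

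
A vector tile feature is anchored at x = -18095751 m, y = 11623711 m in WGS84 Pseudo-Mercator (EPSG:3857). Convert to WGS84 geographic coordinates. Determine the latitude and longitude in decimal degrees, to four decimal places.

R = 6378137 m. λ = x/R = -162.55689701°.
φ = 2·arctan(exp(y/R)) − 90° = 2·arctan(6.18688) − 90° = 71.63709869°.

lat 71.6371°, lon -162.5569°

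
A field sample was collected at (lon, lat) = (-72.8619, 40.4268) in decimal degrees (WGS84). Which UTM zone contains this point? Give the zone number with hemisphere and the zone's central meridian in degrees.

Zone 18N, central meridian -75°

UTM zone = ⌊(λ + 180)/6⌋ + 1; -72.8619° ∈ [-78°, -72°) → zone 18.
Hemisphere: N (φ ≥ 0).
Central meridian λ₀ = 6×18 − 183 = -75°.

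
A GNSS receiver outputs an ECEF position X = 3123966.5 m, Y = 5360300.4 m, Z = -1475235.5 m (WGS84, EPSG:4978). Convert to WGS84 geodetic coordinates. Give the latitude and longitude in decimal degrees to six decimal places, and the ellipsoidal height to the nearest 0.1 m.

λ = atan2(Y, X) = 59.76649993°; p = √(X²+Y²) = 6204191.1 m.
Bowring's method on WGS84 (a = 6378137 m, b = 6356752.314 m) gives φ = -13.46229967°, h = 183.604 m.

lat -13.462300°, lon 59.766500°, h 183.6 m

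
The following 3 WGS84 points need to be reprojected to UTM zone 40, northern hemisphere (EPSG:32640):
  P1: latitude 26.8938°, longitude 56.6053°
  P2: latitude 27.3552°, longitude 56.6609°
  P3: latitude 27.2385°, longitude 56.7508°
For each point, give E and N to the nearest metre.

UTM zone 40N: λ₀ = 57°, k₀ = 0.9996.
P1 (26.8938°, 56.6053°) → (460802.861, 2974733.775) m.
P2 (27.3552°, 56.6609°) → (466462.368, 3025823.509) m.
P3 (27.2385°, 56.7508°) → (475327.904, 3012876.317) m.

P1: E 460803 m, N 2974734 m; P2: E 466462 m, N 3025824 m; P3: E 475328 m, N 3012876 m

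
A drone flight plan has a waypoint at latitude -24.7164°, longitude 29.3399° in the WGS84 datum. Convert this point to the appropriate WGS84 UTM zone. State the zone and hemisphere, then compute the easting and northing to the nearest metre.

Longitude 29.3399° lies in the 6° band [24°, 30°), giving zone 35; latitude is south of the equator, so 35S.
Zone 35 central meridian λ₀ = 6×35 − 183 = 27°; Δλ = +2.3399°.
Transverse Mercator on WGS84 with k₀ = 0.9996 gives E = 736700.817 m, N = 7264432.589 m.

Zone 35S: E 736701 m, N 7264433 m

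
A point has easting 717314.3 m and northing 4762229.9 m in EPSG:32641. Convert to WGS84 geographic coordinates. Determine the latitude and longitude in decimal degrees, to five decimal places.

Zone 41N: λ₀ = 63°, k₀ = 0.9996, false easting 500000 m.
Meridian distance M = (N − FN)/k₀ = 4764135.6 m.
Inverse transverse Mercator on WGS84 gives φ = 42.98169983°, λ = 65.66529983°.

lat 42.98170°, lon 65.66530°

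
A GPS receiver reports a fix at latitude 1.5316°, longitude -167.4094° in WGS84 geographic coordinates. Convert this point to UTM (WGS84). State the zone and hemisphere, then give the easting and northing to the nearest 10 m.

Zone 3N: E 231910 m, N 169440 m

Longitude -167.4094° lies in the 6° band [-168°, -162°), giving zone 3; latitude is north of the equator, so 3N.
Zone 3 central meridian λ₀ = 6×3 − 183 = -165°; Δλ = -2.4094°.
Transverse Mercator on WGS84 with k₀ = 0.9996 gives E = 231909.803 m, N = 169438.955 m.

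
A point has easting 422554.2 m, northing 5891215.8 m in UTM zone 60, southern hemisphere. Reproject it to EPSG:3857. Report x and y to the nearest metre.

Unproject from UTM 60S (λ₀ = 177°) → φ = -37.12220035°, λ = 176.12820049°.
Web Mercator (R = 6378137 m): x = 19606501.593 m, y = -4456153.656 m.

x 19606502 m, y -4456154 m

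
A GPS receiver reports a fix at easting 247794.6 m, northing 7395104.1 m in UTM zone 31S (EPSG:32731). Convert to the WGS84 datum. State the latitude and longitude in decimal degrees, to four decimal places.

lat -23.5348°, lon 0.5297°

Zone 31S: λ₀ = 3°, k₀ = 0.9996, false easting 500000 m, false northing 10000000 m.
Meridian distance M = (N − FN)/k₀ = -2605938.3 m.
Inverse transverse Mercator on WGS84 gives φ = -23.53480018°, λ = 0.52969980°.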